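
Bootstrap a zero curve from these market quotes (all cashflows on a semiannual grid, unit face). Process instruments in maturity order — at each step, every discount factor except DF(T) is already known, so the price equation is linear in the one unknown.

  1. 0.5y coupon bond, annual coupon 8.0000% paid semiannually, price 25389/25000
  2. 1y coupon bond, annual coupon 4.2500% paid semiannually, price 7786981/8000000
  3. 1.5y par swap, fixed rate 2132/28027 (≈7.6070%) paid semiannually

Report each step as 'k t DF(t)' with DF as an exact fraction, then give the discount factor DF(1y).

1 1/2 1953/2000
2 1 583/625
3 3/2 4467/5000
DF(1y) = 583/625 ≈ 0.932800

step 1 [0.5y] bond c/2=1/25: DF=(25389/25000 − 1/25·(0))/(1+1/25) = 1953/2000 ≈ 0.976500
step 2 [1y] bond c/2=17/800: DF=(7786981/8000000 − 17/800·(0.976500))/(1+17/800) = 583/625 ≈ 0.932800
step 3 [1.5y] swap r/2=1066/28027: DF=(1 − 1066/28027·(0.976500+0.932800))/(1+1066/28027) = 4467/5000 ≈ 0.893400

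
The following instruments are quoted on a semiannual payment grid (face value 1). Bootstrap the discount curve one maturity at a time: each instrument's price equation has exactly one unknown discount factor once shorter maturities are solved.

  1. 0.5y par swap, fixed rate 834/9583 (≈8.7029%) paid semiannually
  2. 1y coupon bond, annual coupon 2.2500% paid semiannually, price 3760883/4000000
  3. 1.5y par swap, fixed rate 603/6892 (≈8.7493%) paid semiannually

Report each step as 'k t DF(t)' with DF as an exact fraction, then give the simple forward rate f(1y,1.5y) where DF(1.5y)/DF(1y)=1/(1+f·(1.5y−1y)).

1 1/2 9583/10000
2 1 9191/10000
3 3/2 4397/5000
f(1y,1.5y) = ((9191/10000)/(4397/5000) − 1)/(1/2) = 397/4397 ≈ 9.0289%

step 1 [0.5y] swap r/2=417/9583: DF=(1 − 417/9583·(0))/(1+417/9583) = 9583/10000 ≈ 0.958300
step 2 [1y] bond c/2=9/800: DF=(3760883/4000000 − 9/800·(0.958300))/(1+9/800) = 9191/10000 ≈ 0.919100
step 3 [1.5y] swap r/2=603/13784: DF=(1 − 603/13784·(0.958300+0.919100))/(1+603/13784) = 4397/5000 ≈ 0.879400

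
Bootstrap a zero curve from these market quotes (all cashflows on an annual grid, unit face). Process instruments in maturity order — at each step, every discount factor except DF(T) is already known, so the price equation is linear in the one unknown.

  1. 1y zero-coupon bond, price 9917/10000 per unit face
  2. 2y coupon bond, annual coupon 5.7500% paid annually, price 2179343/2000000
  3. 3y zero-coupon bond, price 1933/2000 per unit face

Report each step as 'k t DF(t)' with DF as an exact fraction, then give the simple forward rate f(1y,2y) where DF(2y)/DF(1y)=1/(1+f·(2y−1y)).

step 1 [1y] zero: DF = P = 9917/10000 ≈ 0.991700
step 2 [2y] bond c/1=23/400: DF=(2179343/2000000 − 23/400·(0.991700))/(1+23/400) = 1953/2000 ≈ 0.976500
step 3 [3y] zero: DF = P = 1933/2000 ≈ 0.966500

1 1 9917/10000
2 2 1953/2000
3 3 1933/2000
f(1y,2y) = ((9917/10000)/(1953/2000) − 1)/(1) = 152/9765 ≈ 1.5566%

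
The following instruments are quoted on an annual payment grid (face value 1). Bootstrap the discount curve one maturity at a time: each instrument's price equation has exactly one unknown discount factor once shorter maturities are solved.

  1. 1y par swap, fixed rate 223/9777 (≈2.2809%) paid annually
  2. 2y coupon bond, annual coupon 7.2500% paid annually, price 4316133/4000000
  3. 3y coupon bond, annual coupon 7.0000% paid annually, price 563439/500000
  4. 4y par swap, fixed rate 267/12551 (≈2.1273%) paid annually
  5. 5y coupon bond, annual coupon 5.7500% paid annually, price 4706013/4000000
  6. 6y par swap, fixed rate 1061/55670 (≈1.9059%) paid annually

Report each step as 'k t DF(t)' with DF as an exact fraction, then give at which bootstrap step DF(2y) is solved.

step 1 [1y] swap r/1=223/9777: DF=(1 − 223/9777·(0))/(1+223/9777) = 9777/10000 ≈ 0.977700
step 2 [2y] bond c/1=29/400: DF=(4316133/4000000 − 29/400·(0.977700))/(1+29/400) = 47/50 ≈ 0.940000
step 3 [3y] bond c/1=7/100: DF=(563439/500000 − 7/100·(0.977700+0.940000))/(1+7/100) = 9277/10000 ≈ 0.927700
step 4 [4y] swap r/1=267/12551: DF=(1 − 267/12551·(0.977700+0.940000+0.927700))/(1+267/12551) = 9199/10000 ≈ 0.919900
step 5 [5y] bond c/1=23/400: DF=(4706013/4000000 − 23/400·(0.977700+0.940000+0.927700+0.919900))/(1+23/400) = 4539/5000 ≈ 0.907800
step 6 [6y] swap r/1=1061/55670: DF=(1 − 1061/55670·(0.977700+0.940000+0.927700+0.919900+0.907800))/(1+1061/55670) = 8939/10000 ≈ 0.893900

1 1 9777/10000
2 2 47/50
3 3 9277/10000
4 4 9199/10000
5 5 4539/5000
6 6 8939/10000
DF(2y) is solved at step 2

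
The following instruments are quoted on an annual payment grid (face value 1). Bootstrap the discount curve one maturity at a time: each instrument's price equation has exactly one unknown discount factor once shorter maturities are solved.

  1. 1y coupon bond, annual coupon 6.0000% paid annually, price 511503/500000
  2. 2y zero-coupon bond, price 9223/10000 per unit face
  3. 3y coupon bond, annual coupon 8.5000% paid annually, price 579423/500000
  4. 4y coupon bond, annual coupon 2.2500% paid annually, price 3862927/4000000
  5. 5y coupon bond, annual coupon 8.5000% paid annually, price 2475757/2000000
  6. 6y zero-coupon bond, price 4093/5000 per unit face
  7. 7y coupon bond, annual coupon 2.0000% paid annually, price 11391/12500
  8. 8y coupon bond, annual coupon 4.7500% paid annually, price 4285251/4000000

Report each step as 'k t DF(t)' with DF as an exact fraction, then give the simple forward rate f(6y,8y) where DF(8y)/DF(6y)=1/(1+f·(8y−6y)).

1 1 9651/10000
2 2 9223/10000
3 3 4601/5000
4 4 8827/10000
5 5 4259/5000
6 6 4093/5000
7 7 7883/10000
8 8 7439/10000
f(6y,8y) = ((4093/5000)/(7439/10000) − 1)/(2) = 747/14878 ≈ 5.0208%

step 1 [1y] bond c/1=3/50: DF=(511503/500000 − 3/50·(0))/(1+3/50) = 9651/10000 ≈ 0.965100
step 2 [2y] zero: DF = P = 9223/10000 ≈ 0.922300
step 3 [3y] bond c/1=17/200: DF=(579423/500000 − 17/200·(0.965100+0.922300))/(1+17/200) = 4601/5000 ≈ 0.920200
step 4 [4y] bond c/1=9/400: DF=(3862927/4000000 − 9/400·(0.965100+0.922300+0.920200))/(1+9/400) = 8827/10000 ≈ 0.882700
step 5 [5y] bond c/1=17/200: DF=(2475757/2000000 − 17/200·(0.965100+0.922300+0.920200+0.882700))/(1+17/200) = 4259/5000 ≈ 0.851800
step 6 [6y] zero: DF = P = 4093/5000 ≈ 0.818600
step 7 [7y] bond c/1=1/50: DF=(11391/12500 − 1/50·(0.965100+0.922300+0.920200+0.882700+0.851800+0.818600))/(1+1/50) = 7883/10000 ≈ 0.788300
step 8 [8y] bond c/1=19/400: DF=(4285251/4000000 − 19/400·(0.965100+0.922300+0.920200+0.882700+0.851800+0.818600+0.788300))/(1+19/400) = 7439/10000 ≈ 0.743900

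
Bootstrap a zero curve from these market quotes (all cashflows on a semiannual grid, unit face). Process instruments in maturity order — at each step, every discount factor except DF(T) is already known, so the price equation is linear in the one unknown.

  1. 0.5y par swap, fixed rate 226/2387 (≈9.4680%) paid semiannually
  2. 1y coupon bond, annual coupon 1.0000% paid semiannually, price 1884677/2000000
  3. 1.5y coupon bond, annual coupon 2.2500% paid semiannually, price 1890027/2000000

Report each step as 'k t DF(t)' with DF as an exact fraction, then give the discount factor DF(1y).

1 1/2 2387/2500
2 1 9329/10000
3 3/2 1827/2000
DF(1y) = 9329/10000 ≈ 0.932900

step 1 [0.5y] swap r/2=113/2387: DF=(1 − 113/2387·(0))/(1+113/2387) = 2387/2500 ≈ 0.954800
step 2 [1y] bond c/2=1/200: DF=(1884677/2000000 − 1/200·(0.954800))/(1+1/200) = 9329/10000 ≈ 0.932900
step 3 [1.5y] bond c/2=9/800: DF=(1890027/2000000 − 9/800·(0.954800+0.932900))/(1+9/800) = 1827/2000 ≈ 0.913500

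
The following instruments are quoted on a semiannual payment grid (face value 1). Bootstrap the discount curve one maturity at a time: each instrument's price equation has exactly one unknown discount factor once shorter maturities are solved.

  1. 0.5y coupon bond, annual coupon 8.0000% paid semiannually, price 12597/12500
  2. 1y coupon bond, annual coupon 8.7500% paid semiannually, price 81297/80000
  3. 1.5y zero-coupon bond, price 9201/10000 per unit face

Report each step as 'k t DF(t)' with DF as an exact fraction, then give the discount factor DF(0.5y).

1 1/2 969/1000
2 1 933/1000
3 3/2 9201/10000
DF(0.5y) = 969/1000 ≈ 0.969000

step 1 [0.5y] bond c/2=1/25: DF=(12597/12500 − 1/25·(0))/(1+1/25) = 969/1000 ≈ 0.969000
step 2 [1y] bond c/2=7/160: DF=(81297/80000 − 7/160·(0.969000))/(1+7/160) = 933/1000 ≈ 0.933000
step 3 [1.5y] zero: DF = P = 9201/10000 ≈ 0.920100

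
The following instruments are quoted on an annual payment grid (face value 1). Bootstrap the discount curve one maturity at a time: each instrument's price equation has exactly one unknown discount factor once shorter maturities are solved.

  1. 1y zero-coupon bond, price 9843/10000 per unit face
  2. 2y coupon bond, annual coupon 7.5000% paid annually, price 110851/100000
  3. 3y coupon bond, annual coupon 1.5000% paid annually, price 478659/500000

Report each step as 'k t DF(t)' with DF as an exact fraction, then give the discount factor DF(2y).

step 1 [1y] zero: DF = P = 9843/10000 ≈ 0.984300
step 2 [2y] bond c/1=3/40: DF=(110851/100000 − 3/40·(0.984300))/(1+3/40) = 77/80 ≈ 0.962500
step 3 [3y] bond c/1=3/200: DF=(478659/500000 − 3/200·(0.984300+0.962500))/(1+3/200) = 1143/1250 ≈ 0.914400

1 1 9843/10000
2 2 77/80
3 3 1143/1250
DF(2y) = 77/80 ≈ 0.962500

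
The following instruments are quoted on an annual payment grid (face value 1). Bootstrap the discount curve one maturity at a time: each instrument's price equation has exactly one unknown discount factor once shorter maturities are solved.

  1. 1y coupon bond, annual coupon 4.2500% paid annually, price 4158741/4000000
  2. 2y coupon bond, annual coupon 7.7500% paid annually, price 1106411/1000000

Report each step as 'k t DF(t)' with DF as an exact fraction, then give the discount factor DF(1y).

step 1 [1y] bond c/1=17/400: DF=(4158741/4000000 − 17/400·(0))/(1+17/400) = 9973/10000 ≈ 0.997300
step 2 [2y] bond c/1=31/400: DF=(1106411/1000000 − 31/400·(0.997300))/(1+31/400) = 9551/10000 ≈ 0.955100

1 1 9973/10000
2 2 9551/10000
DF(1y) = 9973/10000 ≈ 0.997300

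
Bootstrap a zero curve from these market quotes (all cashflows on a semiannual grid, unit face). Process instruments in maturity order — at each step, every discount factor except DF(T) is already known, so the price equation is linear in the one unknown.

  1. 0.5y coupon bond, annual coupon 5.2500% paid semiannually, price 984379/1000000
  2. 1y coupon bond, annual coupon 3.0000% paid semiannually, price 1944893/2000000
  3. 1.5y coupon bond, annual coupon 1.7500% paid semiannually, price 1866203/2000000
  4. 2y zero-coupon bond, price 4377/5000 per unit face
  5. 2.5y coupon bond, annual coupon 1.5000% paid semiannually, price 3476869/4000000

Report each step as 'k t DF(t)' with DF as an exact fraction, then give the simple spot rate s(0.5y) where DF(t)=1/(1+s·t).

1 1/2 1199/1250
2 1 9439/10000
3 3/2 1817/2000
4 2 4377/5000
5 5/2 8353/10000
s(0.5y) = (1/(1199/1250) − 1)/(1/2) = 102/1199 ≈ 8.5071%

step 1 [0.5y] bond c/2=21/800: DF=(984379/1000000 − 21/800·(0))/(1+21/800) = 1199/1250 ≈ 0.959200
step 2 [1y] bond c/2=3/200: DF=(1944893/2000000 − 3/200·(0.959200))/(1+3/200) = 9439/10000 ≈ 0.943900
step 3 [1.5y] bond c/2=7/800: DF=(1866203/2000000 − 7/800·(0.959200+0.943900))/(1+7/800) = 1817/2000 ≈ 0.908500
step 4 [2y] zero: DF = P = 4377/5000 ≈ 0.875400
step 5 [2.5y] bond c/2=3/400: DF=(3476869/4000000 − 3/400·(0.959200+0.943900+0.908500+0.875400))/(1+3/400) = 8353/10000 ≈ 0.835300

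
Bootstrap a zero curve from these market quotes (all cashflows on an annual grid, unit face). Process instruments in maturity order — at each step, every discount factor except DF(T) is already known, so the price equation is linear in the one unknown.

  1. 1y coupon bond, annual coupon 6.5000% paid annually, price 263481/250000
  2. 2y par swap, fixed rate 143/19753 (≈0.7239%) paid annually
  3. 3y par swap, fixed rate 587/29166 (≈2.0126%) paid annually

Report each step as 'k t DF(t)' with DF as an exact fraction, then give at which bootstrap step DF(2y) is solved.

1 1 1237/1250
2 2 9857/10000
3 3 9413/10000
DF(2y) is solved at step 2

step 1 [1y] bond c/1=13/200: DF=(263481/250000 − 13/200·(0))/(1+13/200) = 1237/1250 ≈ 0.989600
step 2 [2y] swap r/1=143/19753: DF=(1 − 143/19753·(0.989600))/(1+143/19753) = 9857/10000 ≈ 0.985700
step 3 [3y] swap r/1=587/29166: DF=(1 − 587/29166·(0.989600+0.985700))/(1+587/29166) = 9413/10000 ≈ 0.941300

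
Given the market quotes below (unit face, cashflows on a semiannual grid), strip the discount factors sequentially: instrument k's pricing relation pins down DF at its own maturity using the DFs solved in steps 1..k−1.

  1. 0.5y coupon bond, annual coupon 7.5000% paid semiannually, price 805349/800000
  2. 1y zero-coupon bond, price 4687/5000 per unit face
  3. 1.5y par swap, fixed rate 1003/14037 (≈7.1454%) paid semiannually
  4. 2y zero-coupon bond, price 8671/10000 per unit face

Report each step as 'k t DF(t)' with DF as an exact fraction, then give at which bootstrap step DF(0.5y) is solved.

step 1 [0.5y] bond c/2=3/80: DF=(805349/800000 − 3/80·(0))/(1+3/80) = 9703/10000 ≈ 0.970300
step 2 [1y] zero: DF = P = 4687/5000 ≈ 0.937400
step 3 [1.5y] swap r/2=1003/28074: DF=(1 − 1003/28074·(0.970300+0.937400))/(1+1003/28074) = 8997/10000 ≈ 0.899700
step 4 [2y] zero: DF = P = 8671/10000 ≈ 0.867100

1 1/2 9703/10000
2 1 4687/5000
3 3/2 8997/10000
4 2 8671/10000
DF(0.5y) is solved at step 1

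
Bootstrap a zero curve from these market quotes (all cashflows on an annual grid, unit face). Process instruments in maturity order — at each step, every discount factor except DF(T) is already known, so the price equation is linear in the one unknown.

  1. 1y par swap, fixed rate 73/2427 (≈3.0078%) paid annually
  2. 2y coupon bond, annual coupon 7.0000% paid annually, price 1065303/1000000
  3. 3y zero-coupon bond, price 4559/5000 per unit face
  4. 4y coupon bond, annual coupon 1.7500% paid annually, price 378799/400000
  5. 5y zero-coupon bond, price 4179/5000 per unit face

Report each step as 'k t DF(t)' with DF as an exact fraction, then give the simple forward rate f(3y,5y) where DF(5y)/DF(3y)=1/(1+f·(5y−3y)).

1 1 2427/2500
2 2 9321/10000
3 3 4559/5000
4 4 8823/10000
5 5 4179/5000
f(3y,5y) = ((4559/5000)/(4179/5000) − 1)/(2) = 190/4179 ≈ 4.5465%

step 1 [1y] swap r/1=73/2427: DF=(1 − 73/2427·(0))/(1+73/2427) = 2427/2500 ≈ 0.970800
step 2 [2y] bond c/1=7/100: DF=(1065303/1000000 − 7/100·(0.970800))/(1+7/100) = 9321/10000 ≈ 0.932100
step 3 [3y] zero: DF = P = 4559/5000 ≈ 0.911800
step 4 [4y] bond c/1=7/400: DF=(378799/400000 − 7/400·(0.970800+0.932100+0.911800))/(1+7/400) = 8823/10000 ≈ 0.882300
step 5 [5y] zero: DF = P = 4179/5000 ≈ 0.835800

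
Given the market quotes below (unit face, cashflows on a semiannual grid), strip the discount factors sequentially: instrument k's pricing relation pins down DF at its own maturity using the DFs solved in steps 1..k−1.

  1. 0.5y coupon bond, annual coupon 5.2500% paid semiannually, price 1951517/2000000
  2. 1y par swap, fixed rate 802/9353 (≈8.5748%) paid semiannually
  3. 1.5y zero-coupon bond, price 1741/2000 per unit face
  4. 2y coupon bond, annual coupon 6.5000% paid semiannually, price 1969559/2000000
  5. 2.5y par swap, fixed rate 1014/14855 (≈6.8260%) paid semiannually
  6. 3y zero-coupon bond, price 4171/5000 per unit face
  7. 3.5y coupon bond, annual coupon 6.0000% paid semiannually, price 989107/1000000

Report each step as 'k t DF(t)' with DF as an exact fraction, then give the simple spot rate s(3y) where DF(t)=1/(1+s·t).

step 1 [0.5y] bond c/2=21/800: DF=(1951517/2000000 − 21/800·(0))/(1+21/800) = 2377/2500 ≈ 0.950800
step 2 [1y] swap r/2=401/9353: DF=(1 − 401/9353·(0.950800))/(1+401/9353) = 4599/5000 ≈ 0.919800
step 3 [1.5y] zero: DF = P = 1741/2000 ≈ 0.870500
step 4 [2y] bond c/2=13/400: DF=(1969559/2000000 − 13/400·(0.950800+0.919800+0.870500))/(1+13/400) = 347/400 ≈ 0.867500
step 5 [2.5y] swap r/2=507/14855: DF=(1 − 507/14855·(0.950800+0.919800+0.870500+0.867500))/(1+507/14855) = 8479/10000 ≈ 0.847900
step 6 [3y] zero: DF = P = 4171/5000 ≈ 0.834200
step 7 [3.5y] bond c/2=3/100: DF=(989107/1000000 − 3/100·(0.950800+0.919800+0.870500+0.867500+0.847900+0.834200))/(1+3/100) = 4031/5000 ≈ 0.806200

1 1/2 2377/2500
2 1 4599/5000
3 3/2 1741/2000
4 2 347/400
5 5/2 8479/10000
6 3 4171/5000
7 7/2 4031/5000
s(3y) = (1/(4171/5000) − 1)/(3) = 829/12513 ≈ 6.6251%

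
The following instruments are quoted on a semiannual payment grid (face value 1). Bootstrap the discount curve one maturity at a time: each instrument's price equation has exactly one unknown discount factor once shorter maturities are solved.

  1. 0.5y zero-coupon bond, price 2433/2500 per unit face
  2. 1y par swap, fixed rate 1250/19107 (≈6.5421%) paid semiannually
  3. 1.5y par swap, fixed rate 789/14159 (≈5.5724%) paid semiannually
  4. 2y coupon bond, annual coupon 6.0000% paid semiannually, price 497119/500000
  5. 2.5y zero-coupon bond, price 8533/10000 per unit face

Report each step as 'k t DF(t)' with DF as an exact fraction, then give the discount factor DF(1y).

step 1 [0.5y] zero: DF = P = 2433/2500 ≈ 0.973200
step 2 [1y] swap r/2=625/19107: DF=(1 − 625/19107·(0.973200))/(1+625/19107) = 15/16 ≈ 0.937500
step 3 [1.5y] swap r/2=789/28318: DF=(1 − 789/28318·(0.973200+0.937500))/(1+789/28318) = 9211/10000 ≈ 0.921100
step 4 [2y] bond c/2=3/100: DF=(497119/500000 − 3/100·(0.973200+0.937500+0.921100))/(1+3/100) = 2207/2500 ≈ 0.882800
step 5 [2.5y] zero: DF = P = 8533/10000 ≈ 0.853300

1 1/2 2433/2500
2 1 15/16
3 3/2 9211/10000
4 2 2207/2500
5 5/2 8533/10000
DF(1y) = 15/16 ≈ 0.937500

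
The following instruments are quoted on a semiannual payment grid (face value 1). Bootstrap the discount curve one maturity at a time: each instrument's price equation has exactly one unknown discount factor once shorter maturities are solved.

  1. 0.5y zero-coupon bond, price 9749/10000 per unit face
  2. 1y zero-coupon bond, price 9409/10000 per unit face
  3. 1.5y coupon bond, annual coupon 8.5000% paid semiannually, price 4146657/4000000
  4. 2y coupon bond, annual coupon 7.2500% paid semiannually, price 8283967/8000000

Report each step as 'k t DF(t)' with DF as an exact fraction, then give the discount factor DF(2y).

step 1 [0.5y] zero: DF = P = 9749/10000 ≈ 0.974900
step 2 [1y] zero: DF = P = 9409/10000 ≈ 0.940900
step 3 [1.5y] bond c/2=17/400: DF=(4146657/4000000 − 17/400·(0.974900+0.940900))/(1+17/400) = 9163/10000 ≈ 0.916300
step 4 [2y] bond c/2=29/800: DF=(8283967/8000000 − 29/800·(0.974900+0.940900+0.916300))/(1+29/800) = 4501/5000 ≈ 0.900200

1 1/2 9749/10000
2 1 9409/10000
3 3/2 9163/10000
4 2 4501/5000
DF(2y) = 4501/5000 ≈ 0.900200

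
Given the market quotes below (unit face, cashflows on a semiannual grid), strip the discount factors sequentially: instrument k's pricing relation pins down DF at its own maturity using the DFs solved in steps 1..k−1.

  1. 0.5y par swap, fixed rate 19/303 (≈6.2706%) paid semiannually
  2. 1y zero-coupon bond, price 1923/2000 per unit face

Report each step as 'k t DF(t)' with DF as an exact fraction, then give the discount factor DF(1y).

1 1/2 606/625
2 1 1923/2000
DF(1y) = 1923/2000 ≈ 0.961500

step 1 [0.5y] swap r/2=19/606: DF=(1 − 19/606·(0))/(1+19/606) = 606/625 ≈ 0.969600
step 2 [1y] zero: DF = P = 1923/2000 ≈ 0.961500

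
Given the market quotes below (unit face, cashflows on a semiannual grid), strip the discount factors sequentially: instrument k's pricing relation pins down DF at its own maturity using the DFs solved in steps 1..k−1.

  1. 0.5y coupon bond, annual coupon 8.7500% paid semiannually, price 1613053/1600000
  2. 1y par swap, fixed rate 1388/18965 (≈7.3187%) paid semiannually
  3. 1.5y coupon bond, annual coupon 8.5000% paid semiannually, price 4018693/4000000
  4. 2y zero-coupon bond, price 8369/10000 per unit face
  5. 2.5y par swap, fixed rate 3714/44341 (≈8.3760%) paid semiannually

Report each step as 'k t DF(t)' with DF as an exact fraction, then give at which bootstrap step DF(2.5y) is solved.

step 1 [0.5y] bond c/2=7/160: DF=(1613053/1600000 − 7/160·(0))/(1+7/160) = 9659/10000 ≈ 0.965900
step 2 [1y] swap r/2=694/18965: DF=(1 − 694/18965·(0.965900))/(1+694/18965) = 4653/5000 ≈ 0.930600
step 3 [1.5y] bond c/2=17/400: DF=(4018693/4000000 − 17/400·(0.965900+0.930600))/(1+17/400) = 554/625 ≈ 0.886400
step 4 [2y] zero: DF = P = 8369/10000 ≈ 0.836900
step 5 [2.5y] swap r/2=1857/44341: DF=(1 − 1857/44341·(0.965900+0.930600+0.886400+0.836900))/(1+1857/44341) = 8143/10000 ≈ 0.814300

1 1/2 9659/10000
2 1 4653/5000
3 3/2 554/625
4 2 8369/10000
5 5/2 8143/10000
DF(2.5y) is solved at step 5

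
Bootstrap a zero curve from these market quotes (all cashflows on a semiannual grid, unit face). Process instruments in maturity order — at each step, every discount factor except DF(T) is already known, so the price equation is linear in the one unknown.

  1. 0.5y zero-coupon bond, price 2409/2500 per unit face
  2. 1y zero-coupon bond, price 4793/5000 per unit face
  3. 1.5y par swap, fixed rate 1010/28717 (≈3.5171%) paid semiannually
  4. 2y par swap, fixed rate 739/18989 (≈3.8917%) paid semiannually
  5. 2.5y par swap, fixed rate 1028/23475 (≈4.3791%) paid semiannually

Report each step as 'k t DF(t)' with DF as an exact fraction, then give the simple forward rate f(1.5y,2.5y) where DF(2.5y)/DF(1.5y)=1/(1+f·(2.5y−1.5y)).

step 1 [0.5y] zero: DF = P = 2409/2500 ≈ 0.963600
step 2 [1y] zero: DF = P = 4793/5000 ≈ 0.958600
step 3 [1.5y] swap r/2=505/28717: DF=(1 − 505/28717·(0.963600+0.958600))/(1+505/28717) = 1899/2000 ≈ 0.949500
step 4 [2y] swap r/2=739/37978: DF=(1 − 739/37978·(0.963600+0.958600+0.949500))/(1+739/37978) = 9261/10000 ≈ 0.926100
step 5 [2.5y] swap r/2=514/23475: DF=(1 − 514/23475·(0.963600+0.958600+0.949500+0.926100))/(1+514/23475) = 2243/2500 ≈ 0.897200

1 1/2 2409/2500
2 1 4793/5000
3 3/2 1899/2000
4 2 9261/10000
5 5/2 2243/2500
f(1.5y,2.5y) = ((1899/2000)/(2243/2500) − 1)/(1) = 523/8972 ≈ 5.8292%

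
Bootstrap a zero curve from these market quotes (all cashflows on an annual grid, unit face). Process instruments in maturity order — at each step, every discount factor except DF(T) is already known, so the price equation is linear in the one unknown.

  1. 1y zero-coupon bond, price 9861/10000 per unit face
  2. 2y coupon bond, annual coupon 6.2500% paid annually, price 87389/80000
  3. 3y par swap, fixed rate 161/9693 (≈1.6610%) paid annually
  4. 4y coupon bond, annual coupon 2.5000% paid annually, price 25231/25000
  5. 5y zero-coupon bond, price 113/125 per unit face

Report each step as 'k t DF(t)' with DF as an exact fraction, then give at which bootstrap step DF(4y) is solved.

step 1 [1y] zero: DF = P = 9861/10000 ≈ 0.986100
step 2 [2y] bond c/1=1/16: DF=(87389/80000 − 1/16·(0.986100))/(1+1/16) = 9701/10000 ≈ 0.970100
step 3 [3y] swap r/1=161/9693: DF=(1 − 161/9693·(0.986100+0.970100))/(1+161/9693) = 9517/10000 ≈ 0.951700
step 4 [4y] bond c/1=1/40: DF=(25231/25000 − 1/40·(0.986100+0.970100+0.951700))/(1+1/40) = 9137/10000 ≈ 0.913700
step 5 [5y] zero: DF = P = 113/125 ≈ 0.904000

1 1 9861/10000
2 2 9701/10000
3 3 9517/10000
4 4 9137/10000
5 5 113/125
DF(4y) is solved at step 4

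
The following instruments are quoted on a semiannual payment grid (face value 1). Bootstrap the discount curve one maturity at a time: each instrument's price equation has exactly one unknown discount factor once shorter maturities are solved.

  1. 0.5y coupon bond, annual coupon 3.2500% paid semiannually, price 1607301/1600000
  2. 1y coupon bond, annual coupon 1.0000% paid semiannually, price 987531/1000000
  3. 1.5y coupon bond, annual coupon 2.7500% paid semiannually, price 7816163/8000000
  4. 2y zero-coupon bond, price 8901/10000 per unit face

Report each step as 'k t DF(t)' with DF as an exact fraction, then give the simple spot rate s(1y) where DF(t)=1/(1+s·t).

1 1/2 1977/2000
2 1 9777/10000
3 3/2 9371/10000
4 2 8901/10000
s(1y) = (1/(9777/10000) − 1)/(1) = 223/9777 ≈ 2.2809%

step 1 [0.5y] bond c/2=13/800: DF=(1607301/1600000 − 13/800·(0))/(1+13/800) = 1977/2000 ≈ 0.988500
step 2 [1y] bond c/2=1/200: DF=(987531/1000000 − 1/200·(0.988500))/(1+1/200) = 9777/10000 ≈ 0.977700
step 3 [1.5y] bond c/2=11/800: DF=(7816163/8000000 − 11/800·(0.988500+0.977700))/(1+11/800) = 9371/10000 ≈ 0.937100
step 4 [2y] zero: DF = P = 8901/10000 ≈ 0.890100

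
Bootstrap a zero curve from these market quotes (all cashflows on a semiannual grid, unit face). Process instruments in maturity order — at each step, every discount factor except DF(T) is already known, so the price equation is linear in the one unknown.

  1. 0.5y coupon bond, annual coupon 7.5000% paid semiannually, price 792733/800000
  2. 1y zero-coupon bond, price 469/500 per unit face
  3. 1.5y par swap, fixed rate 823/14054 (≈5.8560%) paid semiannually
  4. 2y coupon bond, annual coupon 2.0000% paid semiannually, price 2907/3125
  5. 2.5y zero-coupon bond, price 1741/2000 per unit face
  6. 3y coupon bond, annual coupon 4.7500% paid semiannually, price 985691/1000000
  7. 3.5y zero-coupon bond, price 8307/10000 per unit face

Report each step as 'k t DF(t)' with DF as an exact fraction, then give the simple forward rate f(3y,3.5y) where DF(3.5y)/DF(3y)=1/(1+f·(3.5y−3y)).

step 1 [0.5y] bond c/2=3/80: DF=(792733/800000 − 3/80·(0))/(1+3/80) = 9551/10000 ≈ 0.955100
step 2 [1y] zero: DF = P = 469/500 ≈ 0.938000
step 3 [1.5y] swap r/2=823/28108: DF=(1 − 823/28108·(0.955100+0.938000))/(1+823/28108) = 9177/10000 ≈ 0.917700
step 4 [2y] bond c/2=1/100: DF=(2907/3125 − 1/100·(0.955100+0.938000+0.917700))/(1+1/100) = 2233/2500 ≈ 0.893200
step 5 [2.5y] zero: DF = P = 1741/2000 ≈ 0.870500
step 6 [3y] bond c/2=19/800: DF=(985691/1000000 − 19/800·(0.955100+0.938000+0.917700+0.893200+0.870500))/(1+19/800) = 8567/10000 ≈ 0.856700
step 7 [3.5y] zero: DF = P = 8307/10000 ≈ 0.830700

1 1/2 9551/10000
2 1 469/500
3 3/2 9177/10000
4 2 2233/2500
5 5/2 1741/2000
6 3 8567/10000
7 7/2 8307/10000
f(3y,3.5y) = ((8567/10000)/(8307/10000) − 1)/(1/2) = 40/639 ≈ 6.2598%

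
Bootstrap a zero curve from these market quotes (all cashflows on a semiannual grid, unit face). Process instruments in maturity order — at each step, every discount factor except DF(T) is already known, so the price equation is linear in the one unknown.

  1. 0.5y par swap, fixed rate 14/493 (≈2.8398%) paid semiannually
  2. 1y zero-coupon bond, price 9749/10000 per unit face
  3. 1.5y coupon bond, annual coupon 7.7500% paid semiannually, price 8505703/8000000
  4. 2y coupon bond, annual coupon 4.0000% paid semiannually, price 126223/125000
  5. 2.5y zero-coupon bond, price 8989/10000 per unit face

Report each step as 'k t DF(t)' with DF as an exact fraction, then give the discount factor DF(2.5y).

step 1 [0.5y] swap r/2=7/493: DF=(1 − 7/493·(0))/(1+7/493) = 493/500 ≈ 0.986000
step 2 [1y] zero: DF = P = 9749/10000 ≈ 0.974900
step 3 [1.5y] bond c/2=31/800: DF=(8505703/8000000 − 31/800·(0.986000+0.974900))/(1+31/800) = 594/625 ≈ 0.950400
step 4 [2y] bond c/2=1/50: DF=(126223/125000 − 1/50·(0.986000+0.974900+0.950400))/(1+1/50) = 9329/10000 ≈ 0.932900
step 5 [2.5y] zero: DF = P = 8989/10000 ≈ 0.898900

1 1/2 493/500
2 1 9749/10000
3 3/2 594/625
4 2 9329/10000
5 5/2 8989/10000
DF(2.5y) = 8989/10000 ≈ 0.898900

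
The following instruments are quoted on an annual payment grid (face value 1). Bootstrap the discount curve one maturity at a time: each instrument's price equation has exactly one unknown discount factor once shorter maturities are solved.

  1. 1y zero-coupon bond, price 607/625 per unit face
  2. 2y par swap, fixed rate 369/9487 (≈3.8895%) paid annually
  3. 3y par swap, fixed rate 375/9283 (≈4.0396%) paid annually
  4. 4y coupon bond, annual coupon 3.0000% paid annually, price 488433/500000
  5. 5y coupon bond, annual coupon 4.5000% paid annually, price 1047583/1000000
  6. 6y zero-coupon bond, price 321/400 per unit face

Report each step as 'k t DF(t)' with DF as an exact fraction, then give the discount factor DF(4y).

step 1 [1y] zero: DF = P = 607/625 ≈ 0.971200
step 2 [2y] swap r/1=369/9487: DF=(1 − 369/9487·(0.971200))/(1+369/9487) = 4631/5000 ≈ 0.926200
step 3 [3y] swap r/1=375/9283: DF=(1 − 375/9283·(0.971200+0.926200))/(1+375/9283) = 71/80 ≈ 0.887500
step 4 [4y] bond c/1=3/100: DF=(488433/500000 − 3/100·(0.971200+0.926200+0.887500))/(1+3/100) = 8673/10000 ≈ 0.867300
step 5 [5y] bond c/1=9/200: DF=(1047583/1000000 − 9/200·(0.971200+0.926200+0.887500+0.867300))/(1+9/200) = 2113/2500 ≈ 0.845200
step 6 [6y] zero: DF = P = 321/400 ≈ 0.802500

1 1 607/625
2 2 4631/5000
3 3 71/80
4 4 8673/10000
5 5 2113/2500
6 6 321/400
DF(4y) = 8673/10000 ≈ 0.867300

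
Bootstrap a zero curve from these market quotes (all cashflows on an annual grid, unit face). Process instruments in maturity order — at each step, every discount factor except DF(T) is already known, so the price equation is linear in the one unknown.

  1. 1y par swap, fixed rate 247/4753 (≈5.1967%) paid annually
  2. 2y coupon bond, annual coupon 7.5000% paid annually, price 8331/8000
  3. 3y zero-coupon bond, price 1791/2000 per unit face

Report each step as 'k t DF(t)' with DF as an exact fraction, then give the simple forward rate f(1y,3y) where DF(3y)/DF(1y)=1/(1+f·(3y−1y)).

1 1 4753/5000
2 2 564/625
3 3 1791/2000
f(1y,3y) = ((4753/5000)/(1791/2000) − 1)/(2) = 551/17910 ≈ 3.0765%

step 1 [1y] swap r/1=247/4753: DF=(1 − 247/4753·(0))/(1+247/4753) = 4753/5000 ≈ 0.950600
step 2 [2y] bond c/1=3/40: DF=(8331/8000 − 3/40·(0.950600))/(1+3/40) = 564/625 ≈ 0.902400
step 3 [3y] zero: DF = P = 1791/2000 ≈ 0.895500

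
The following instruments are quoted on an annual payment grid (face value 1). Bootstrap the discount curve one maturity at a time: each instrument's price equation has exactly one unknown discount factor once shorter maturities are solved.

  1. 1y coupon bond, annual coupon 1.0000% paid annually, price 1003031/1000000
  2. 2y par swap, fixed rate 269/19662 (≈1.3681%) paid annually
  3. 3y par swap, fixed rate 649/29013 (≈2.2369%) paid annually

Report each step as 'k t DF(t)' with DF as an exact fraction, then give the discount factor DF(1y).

1 1 9931/10000
2 2 9731/10000
3 3 9351/10000
DF(1y) = 9931/10000 ≈ 0.993100

step 1 [1y] bond c/1=1/100: DF=(1003031/1000000 − 1/100·(0))/(1+1/100) = 9931/10000 ≈ 0.993100
step 2 [2y] swap r/1=269/19662: DF=(1 − 269/19662·(0.993100))/(1+269/19662) = 9731/10000 ≈ 0.973100
step 3 [3y] swap r/1=649/29013: DF=(1 − 649/29013·(0.993100+0.973100))/(1+649/29013) = 9351/10000 ≈ 0.935100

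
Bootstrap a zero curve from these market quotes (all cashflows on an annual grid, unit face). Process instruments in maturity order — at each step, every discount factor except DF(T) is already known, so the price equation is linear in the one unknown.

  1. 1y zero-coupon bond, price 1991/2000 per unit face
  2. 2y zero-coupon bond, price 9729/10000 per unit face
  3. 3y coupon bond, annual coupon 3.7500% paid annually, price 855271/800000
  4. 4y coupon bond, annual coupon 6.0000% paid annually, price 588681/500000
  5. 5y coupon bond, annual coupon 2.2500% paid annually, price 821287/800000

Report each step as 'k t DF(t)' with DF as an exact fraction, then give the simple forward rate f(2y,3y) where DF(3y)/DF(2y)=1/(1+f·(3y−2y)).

1 1 1991/2000
2 2 9729/10000
3 3 9593/10000
4 4 189/200
5 5 2297/2500
f(2y,3y) = ((9729/10000)/(9593/10000) − 1)/(1) = 136/9593 ≈ 1.4177%

step 1 [1y] zero: DF = P = 1991/2000 ≈ 0.995500
step 2 [2y] zero: DF = P = 9729/10000 ≈ 0.972900
step 3 [3y] bond c/1=3/80: DF=(855271/800000 − 3/80·(0.995500+0.972900))/(1+3/80) = 9593/10000 ≈ 0.959300
step 4 [4y] bond c/1=3/50: DF=(588681/500000 − 3/50·(0.995500+0.972900+0.959300))/(1+3/50) = 189/200 ≈ 0.945000
step 5 [5y] bond c/1=9/400: DF=(821287/800000 − 9/400·(0.995500+0.972900+0.959300+0.945000))/(1+9/400) = 2297/2500 ≈ 0.918800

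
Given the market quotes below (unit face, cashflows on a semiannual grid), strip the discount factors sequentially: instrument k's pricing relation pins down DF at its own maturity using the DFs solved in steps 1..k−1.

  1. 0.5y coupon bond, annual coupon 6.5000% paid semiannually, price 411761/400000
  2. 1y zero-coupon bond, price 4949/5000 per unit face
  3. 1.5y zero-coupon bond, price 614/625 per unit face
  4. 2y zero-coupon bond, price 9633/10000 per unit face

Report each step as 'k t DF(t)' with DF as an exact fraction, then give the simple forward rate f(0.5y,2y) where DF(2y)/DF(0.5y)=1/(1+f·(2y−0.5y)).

1 1/2 997/1000
2 1 4949/5000
3 3/2 614/625
4 2 9633/10000
f(0.5y,2y) = ((997/1000)/(9633/10000) − 1)/(3/2) = 674/28899 ≈ 2.3323%

step 1 [0.5y] bond c/2=13/400: DF=(411761/400000 − 13/400·(0))/(1+13/400) = 997/1000 ≈ 0.997000
step 2 [1y] zero: DF = P = 4949/5000 ≈ 0.989800
step 3 [1.5y] zero: DF = P = 614/625 ≈ 0.982400
step 4 [2y] zero: DF = P = 9633/10000 ≈ 0.963300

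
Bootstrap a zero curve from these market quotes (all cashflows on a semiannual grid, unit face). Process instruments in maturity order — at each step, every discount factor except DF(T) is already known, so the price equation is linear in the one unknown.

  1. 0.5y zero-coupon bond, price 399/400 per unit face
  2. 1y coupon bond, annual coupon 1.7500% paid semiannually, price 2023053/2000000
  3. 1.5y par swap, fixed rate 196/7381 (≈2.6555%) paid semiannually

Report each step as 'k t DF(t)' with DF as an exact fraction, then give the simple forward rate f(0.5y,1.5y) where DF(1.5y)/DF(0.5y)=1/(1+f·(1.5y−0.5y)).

1 1/2 399/400
2 1 9941/10000
3 3/2 1201/1250
f(0.5y,1.5y) = ((399/400)/(1201/1250) − 1)/(1) = 367/9608 ≈ 3.8197%

step 1 [0.5y] zero: DF = P = 399/400 ≈ 0.997500
step 2 [1y] bond c/2=7/800: DF=(2023053/2000000 − 7/800·(0.997500))/(1+7/800) = 9941/10000 ≈ 0.994100
step 3 [1.5y] swap r/2=98/7381: DF=(1 − 98/7381·(0.997500+0.994100))/(1+98/7381) = 1201/1250 ≈ 0.960800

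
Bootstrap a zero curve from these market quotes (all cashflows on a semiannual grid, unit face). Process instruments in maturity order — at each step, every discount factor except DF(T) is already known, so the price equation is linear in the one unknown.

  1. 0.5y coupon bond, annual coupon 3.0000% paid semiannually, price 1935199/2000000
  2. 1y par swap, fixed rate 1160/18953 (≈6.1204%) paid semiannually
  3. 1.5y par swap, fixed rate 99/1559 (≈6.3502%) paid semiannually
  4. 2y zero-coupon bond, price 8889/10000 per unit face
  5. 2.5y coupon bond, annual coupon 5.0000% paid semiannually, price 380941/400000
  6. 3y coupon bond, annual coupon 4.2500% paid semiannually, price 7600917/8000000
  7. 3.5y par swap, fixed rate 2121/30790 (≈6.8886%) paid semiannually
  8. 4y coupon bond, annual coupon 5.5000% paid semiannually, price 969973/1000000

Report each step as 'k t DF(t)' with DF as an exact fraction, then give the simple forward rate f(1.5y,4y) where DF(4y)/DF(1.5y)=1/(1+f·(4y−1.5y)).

1 1/2 9533/10000
2 1 471/500
3 3/2 9109/10000
4 2 8889/10000
5 5/2 839/1000
6 3 209/250
7 7/2 7879/10000
8 4 487/625
f(1.5y,4y) = ((9109/10000)/(487/625) − 1)/(5/2) = 1317/19480 ≈ 6.7608%

step 1 [0.5y] bond c/2=3/200: DF=(1935199/2000000 − 3/200·(0))/(1+3/200) = 9533/10000 ≈ 0.953300
step 2 [1y] swap r/2=580/18953: DF=(1 − 580/18953·(0.953300))/(1+580/18953) = 471/500 ≈ 0.942000
step 3 [1.5y] swap r/2=99/3118: DF=(1 − 99/3118·(0.953300+0.942000))/(1+99/3118) = 9109/10000 ≈ 0.910900
step 4 [2y] zero: DF = P = 8889/10000 ≈ 0.888900
step 5 [2.5y] bond c/2=1/40: DF=(380941/400000 − 1/40·(0.953300+0.942000+0.910900+0.888900))/(1+1/40) = 839/1000 ≈ 0.839000
step 6 [3y] bond c/2=17/800: DF=(7600917/8000000 − 17/800·(0.953300+0.942000+0.910900+0.888900+0.839000))/(1+17/800) = 209/250 ≈ 0.836000
step 7 [3.5y] swap r/2=2121/61580: DF=(1 − 2121/61580·(0.953300+0.942000+0.910900+0.888900+0.839000+0.836000))/(1+2121/61580) = 7879/10000 ≈ 0.787900
step 8 [4y] bond c/2=11/400: DF=(969973/1000000 − 11/400·(0.953300+0.942000+0.910900+0.888900+0.839000+0.836000+0.787900))/(1+11/400) = 487/625 ≈ 0.779200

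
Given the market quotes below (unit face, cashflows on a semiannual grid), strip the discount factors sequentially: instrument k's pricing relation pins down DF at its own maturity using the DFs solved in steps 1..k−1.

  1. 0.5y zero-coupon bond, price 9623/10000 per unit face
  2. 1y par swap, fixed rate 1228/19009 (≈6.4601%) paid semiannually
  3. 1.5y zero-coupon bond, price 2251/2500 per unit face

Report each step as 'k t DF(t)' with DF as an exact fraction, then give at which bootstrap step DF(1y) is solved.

1 1/2 9623/10000
2 1 4693/5000
3 3/2 2251/2500
DF(1y) is solved at step 2

step 1 [0.5y] zero: DF = P = 9623/10000 ≈ 0.962300
step 2 [1y] swap r/2=614/19009: DF=(1 − 614/19009·(0.962300))/(1+614/19009) = 4693/5000 ≈ 0.938600
step 3 [1.5y] zero: DF = P = 2251/2500 ≈ 0.900400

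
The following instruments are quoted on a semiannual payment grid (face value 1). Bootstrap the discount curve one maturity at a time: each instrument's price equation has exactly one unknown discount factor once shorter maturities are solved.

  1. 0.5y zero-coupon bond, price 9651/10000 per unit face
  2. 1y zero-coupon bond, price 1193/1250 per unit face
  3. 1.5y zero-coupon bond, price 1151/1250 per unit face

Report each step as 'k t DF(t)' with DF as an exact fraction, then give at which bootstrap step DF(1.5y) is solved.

step 1 [0.5y] zero: DF = P = 9651/10000 ≈ 0.965100
step 2 [1y] zero: DF = P = 1193/1250 ≈ 0.954400
step 3 [1.5y] zero: DF = P = 1151/1250 ≈ 0.920800

1 1/2 9651/10000
2 1 1193/1250
3 3/2 1151/1250
DF(1.5y) is solved at step 3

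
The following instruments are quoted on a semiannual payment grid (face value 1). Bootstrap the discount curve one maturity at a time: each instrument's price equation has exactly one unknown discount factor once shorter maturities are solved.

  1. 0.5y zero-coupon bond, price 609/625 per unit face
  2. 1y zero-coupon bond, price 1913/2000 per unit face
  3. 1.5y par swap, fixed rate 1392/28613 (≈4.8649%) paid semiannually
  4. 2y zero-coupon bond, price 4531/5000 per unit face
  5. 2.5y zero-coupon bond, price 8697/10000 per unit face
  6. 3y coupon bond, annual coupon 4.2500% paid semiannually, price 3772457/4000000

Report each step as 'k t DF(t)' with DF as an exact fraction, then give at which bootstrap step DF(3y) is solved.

step 1 [0.5y] zero: DF = P = 609/625 ≈ 0.974400
step 2 [1y] zero: DF = P = 1913/2000 ≈ 0.956500
step 3 [1.5y] swap r/2=696/28613: DF=(1 − 696/28613·(0.974400+0.956500))/(1+696/28613) = 1163/1250 ≈ 0.930400
step 4 [2y] zero: DF = P = 4531/5000 ≈ 0.906200
step 5 [2.5y] zero: DF = P = 8697/10000 ≈ 0.869700
step 6 [3y] bond c/2=17/800: DF=(3772457/4000000 − 17/800·(0.974400+0.956500+0.930400+0.906200+0.869700))/(1+17/800) = 827/1000 ≈ 0.827000

1 1/2 609/625
2 1 1913/2000
3 3/2 1163/1250
4 2 4531/5000
5 5/2 8697/10000
6 3 827/1000
DF(3y) is solved at step 6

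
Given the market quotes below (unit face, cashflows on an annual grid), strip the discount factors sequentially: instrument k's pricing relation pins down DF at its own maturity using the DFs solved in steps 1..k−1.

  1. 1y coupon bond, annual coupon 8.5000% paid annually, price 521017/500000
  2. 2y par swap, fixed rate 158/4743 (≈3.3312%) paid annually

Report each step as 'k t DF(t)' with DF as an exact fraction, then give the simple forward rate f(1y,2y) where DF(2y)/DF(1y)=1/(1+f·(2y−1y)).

1 1 2401/2500
2 2 1171/1250
f(1y,2y) = ((2401/2500)/(1171/1250) − 1)/(1) = 59/2342 ≈ 2.5192%

step 1 [1y] bond c/1=17/200: DF=(521017/500000 − 17/200·(0))/(1+17/200) = 2401/2500 ≈ 0.960400
step 2 [2y] swap r/1=158/4743: DF=(1 − 158/4743·(0.960400))/(1+158/4743) = 1171/1250 ≈ 0.936800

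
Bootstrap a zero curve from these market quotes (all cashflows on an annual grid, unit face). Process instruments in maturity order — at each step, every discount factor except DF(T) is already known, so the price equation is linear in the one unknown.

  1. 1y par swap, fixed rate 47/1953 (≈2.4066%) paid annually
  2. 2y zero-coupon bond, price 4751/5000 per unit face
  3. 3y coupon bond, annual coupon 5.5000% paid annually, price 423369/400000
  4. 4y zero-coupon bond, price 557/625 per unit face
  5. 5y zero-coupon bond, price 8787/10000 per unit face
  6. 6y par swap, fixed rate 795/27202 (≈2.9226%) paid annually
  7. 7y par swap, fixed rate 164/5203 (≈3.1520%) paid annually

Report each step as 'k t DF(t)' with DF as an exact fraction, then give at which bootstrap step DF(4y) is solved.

step 1 [1y] swap r/1=47/1953: DF=(1 − 47/1953·(0))/(1+47/1953) = 1953/2000 ≈ 0.976500
step 2 [2y] zero: DF = P = 4751/5000 ≈ 0.950200
step 3 [3y] bond c/1=11/200: DF=(423369/400000 − 11/200·(0.976500+0.950200))/(1+11/200) = 2257/2500 ≈ 0.902800
step 4 [4y] zero: DF = P = 557/625 ≈ 0.891200
step 5 [5y] zero: DF = P = 8787/10000 ≈ 0.878700
step 6 [6y] swap r/1=795/27202: DF=(1 − 795/27202·(0.976500+0.950200+0.902800+0.891200+0.878700))/(1+795/27202) = 841/1000 ≈ 0.841000
step 7 [7y] swap r/1=164/5203: DF=(1 − 164/5203·(0.976500+0.950200+0.902800+0.891200+0.878700+0.841000))/(1+164/5203) = 502/625 ≈ 0.803200

1 1 1953/2000
2 2 4751/5000
3 3 2257/2500
4 4 557/625
5 5 8787/10000
6 6 841/1000
7 7 502/625
DF(4y) is solved at step 4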